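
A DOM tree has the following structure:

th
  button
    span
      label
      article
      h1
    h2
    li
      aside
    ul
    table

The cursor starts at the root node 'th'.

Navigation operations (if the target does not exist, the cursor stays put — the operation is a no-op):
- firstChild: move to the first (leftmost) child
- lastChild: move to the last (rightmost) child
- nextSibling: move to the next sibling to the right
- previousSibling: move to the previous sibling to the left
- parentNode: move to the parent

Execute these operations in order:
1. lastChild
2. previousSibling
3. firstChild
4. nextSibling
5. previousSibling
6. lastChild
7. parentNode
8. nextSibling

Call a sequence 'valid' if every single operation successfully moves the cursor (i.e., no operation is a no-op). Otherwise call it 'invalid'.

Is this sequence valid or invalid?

Answer: invalid

Derivation:
After 1 (lastChild): button
After 2 (previousSibling): button (no-op, stayed)
After 3 (firstChild): span
After 4 (nextSibling): h2
After 5 (previousSibling): span
After 6 (lastChild): h1
After 7 (parentNode): span
After 8 (nextSibling): h2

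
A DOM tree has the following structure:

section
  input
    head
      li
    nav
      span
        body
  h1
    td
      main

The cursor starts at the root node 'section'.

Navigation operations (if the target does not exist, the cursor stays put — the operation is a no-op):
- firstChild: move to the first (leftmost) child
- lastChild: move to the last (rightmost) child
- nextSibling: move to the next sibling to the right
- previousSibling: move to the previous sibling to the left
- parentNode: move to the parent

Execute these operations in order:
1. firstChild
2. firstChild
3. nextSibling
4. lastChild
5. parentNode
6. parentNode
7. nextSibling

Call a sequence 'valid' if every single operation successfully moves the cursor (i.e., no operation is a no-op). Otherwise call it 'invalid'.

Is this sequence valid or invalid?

After 1 (firstChild): input
After 2 (firstChild): head
After 3 (nextSibling): nav
After 4 (lastChild): span
After 5 (parentNode): nav
After 6 (parentNode): input
After 7 (nextSibling): h1

Answer: valid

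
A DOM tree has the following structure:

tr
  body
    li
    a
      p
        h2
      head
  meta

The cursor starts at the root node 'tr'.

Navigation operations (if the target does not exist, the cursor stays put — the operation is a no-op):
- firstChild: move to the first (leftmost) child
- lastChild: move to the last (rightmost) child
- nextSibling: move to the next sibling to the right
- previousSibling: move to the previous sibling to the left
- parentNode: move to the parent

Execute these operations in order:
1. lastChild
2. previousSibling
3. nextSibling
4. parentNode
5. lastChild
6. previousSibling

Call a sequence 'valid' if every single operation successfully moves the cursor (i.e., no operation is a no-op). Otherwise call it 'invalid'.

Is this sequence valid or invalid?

After 1 (lastChild): meta
After 2 (previousSibling): body
After 3 (nextSibling): meta
After 4 (parentNode): tr
After 5 (lastChild): meta
After 6 (previousSibling): body

Answer: valid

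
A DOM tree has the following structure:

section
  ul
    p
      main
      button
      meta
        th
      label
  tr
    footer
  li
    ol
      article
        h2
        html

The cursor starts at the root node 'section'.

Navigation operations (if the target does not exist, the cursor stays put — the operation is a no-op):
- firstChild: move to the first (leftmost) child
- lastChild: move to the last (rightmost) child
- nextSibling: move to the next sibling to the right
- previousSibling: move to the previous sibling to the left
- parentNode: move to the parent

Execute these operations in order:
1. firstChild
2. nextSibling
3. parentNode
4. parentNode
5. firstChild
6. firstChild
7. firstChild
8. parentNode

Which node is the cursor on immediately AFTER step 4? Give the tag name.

Answer: section

Derivation:
After 1 (firstChild): ul
After 2 (nextSibling): tr
After 3 (parentNode): section
After 4 (parentNode): section (no-op, stayed)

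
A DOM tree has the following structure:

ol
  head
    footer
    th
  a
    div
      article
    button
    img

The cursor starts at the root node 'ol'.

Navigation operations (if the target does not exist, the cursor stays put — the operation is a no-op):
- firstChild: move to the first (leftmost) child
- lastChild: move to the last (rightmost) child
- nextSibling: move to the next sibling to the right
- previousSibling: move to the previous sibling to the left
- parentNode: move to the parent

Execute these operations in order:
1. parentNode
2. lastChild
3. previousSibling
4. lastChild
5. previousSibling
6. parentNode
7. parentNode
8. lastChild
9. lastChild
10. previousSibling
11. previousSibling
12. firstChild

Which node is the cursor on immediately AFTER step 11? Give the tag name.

After 1 (parentNode): ol (no-op, stayed)
After 2 (lastChild): a
After 3 (previousSibling): head
After 4 (lastChild): th
After 5 (previousSibling): footer
After 6 (parentNode): head
After 7 (parentNode): ol
After 8 (lastChild): a
After 9 (lastChild): img
After 10 (previousSibling): button
After 11 (previousSibling): div

Answer: div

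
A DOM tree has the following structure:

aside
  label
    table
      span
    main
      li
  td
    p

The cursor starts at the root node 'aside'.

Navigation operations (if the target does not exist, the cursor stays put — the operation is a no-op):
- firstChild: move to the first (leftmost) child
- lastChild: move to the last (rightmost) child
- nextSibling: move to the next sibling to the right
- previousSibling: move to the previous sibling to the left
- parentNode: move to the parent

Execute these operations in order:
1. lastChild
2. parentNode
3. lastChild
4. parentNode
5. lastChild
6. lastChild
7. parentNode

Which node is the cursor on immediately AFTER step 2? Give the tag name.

After 1 (lastChild): td
After 2 (parentNode): aside

Answer: aside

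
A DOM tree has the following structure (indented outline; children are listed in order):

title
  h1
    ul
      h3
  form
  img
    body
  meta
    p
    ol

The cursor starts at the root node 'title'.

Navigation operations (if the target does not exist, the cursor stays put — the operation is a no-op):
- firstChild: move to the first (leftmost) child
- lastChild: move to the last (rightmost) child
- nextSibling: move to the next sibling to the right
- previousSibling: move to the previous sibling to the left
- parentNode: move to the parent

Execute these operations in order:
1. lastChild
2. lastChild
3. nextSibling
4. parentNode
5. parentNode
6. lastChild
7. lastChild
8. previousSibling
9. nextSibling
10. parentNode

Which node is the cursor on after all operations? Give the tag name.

Answer: meta

Derivation:
After 1 (lastChild): meta
After 2 (lastChild): ol
After 3 (nextSibling): ol (no-op, stayed)
After 4 (parentNode): meta
After 5 (parentNode): title
After 6 (lastChild): meta
After 7 (lastChild): ol
After 8 (previousSibling): p
After 9 (nextSibling): ol
After 10 (parentNode): meta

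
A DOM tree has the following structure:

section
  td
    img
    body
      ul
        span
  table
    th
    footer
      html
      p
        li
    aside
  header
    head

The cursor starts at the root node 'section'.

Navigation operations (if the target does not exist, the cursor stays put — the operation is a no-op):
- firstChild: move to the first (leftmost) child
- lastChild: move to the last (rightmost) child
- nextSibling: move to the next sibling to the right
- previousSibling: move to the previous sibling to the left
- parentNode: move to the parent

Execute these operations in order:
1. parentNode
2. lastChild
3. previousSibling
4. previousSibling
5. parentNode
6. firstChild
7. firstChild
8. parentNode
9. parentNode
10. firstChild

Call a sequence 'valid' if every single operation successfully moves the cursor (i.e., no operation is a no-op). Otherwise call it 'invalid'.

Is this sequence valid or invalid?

After 1 (parentNode): section (no-op, stayed)
After 2 (lastChild): header
After 3 (previousSibling): table
After 4 (previousSibling): td
After 5 (parentNode): section
After 6 (firstChild): td
After 7 (firstChild): img
After 8 (parentNode): td
After 9 (parentNode): section
After 10 (firstChild): td

Answer: invalid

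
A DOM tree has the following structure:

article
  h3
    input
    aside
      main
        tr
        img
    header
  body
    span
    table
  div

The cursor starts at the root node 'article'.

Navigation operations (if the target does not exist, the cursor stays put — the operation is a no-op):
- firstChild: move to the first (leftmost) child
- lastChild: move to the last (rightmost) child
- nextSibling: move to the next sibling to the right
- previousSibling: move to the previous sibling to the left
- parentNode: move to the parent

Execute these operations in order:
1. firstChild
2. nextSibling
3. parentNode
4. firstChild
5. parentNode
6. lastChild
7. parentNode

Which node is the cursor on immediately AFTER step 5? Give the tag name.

After 1 (firstChild): h3
After 2 (nextSibling): body
After 3 (parentNode): article
After 4 (firstChild): h3
After 5 (parentNode): article

Answer: article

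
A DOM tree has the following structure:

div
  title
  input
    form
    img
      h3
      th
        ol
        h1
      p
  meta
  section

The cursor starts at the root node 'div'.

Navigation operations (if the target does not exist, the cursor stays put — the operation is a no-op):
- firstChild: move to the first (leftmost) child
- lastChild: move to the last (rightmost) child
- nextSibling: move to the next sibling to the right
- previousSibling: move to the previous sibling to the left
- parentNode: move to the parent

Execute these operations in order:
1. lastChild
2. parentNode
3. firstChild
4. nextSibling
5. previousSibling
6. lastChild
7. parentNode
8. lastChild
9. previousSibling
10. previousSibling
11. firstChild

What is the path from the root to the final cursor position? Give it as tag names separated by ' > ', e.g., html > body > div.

Answer: div > input > form

Derivation:
After 1 (lastChild): section
After 2 (parentNode): div
After 3 (firstChild): title
After 4 (nextSibling): input
After 5 (previousSibling): title
After 6 (lastChild): title (no-op, stayed)
After 7 (parentNode): div
After 8 (lastChild): section
After 9 (previousSibling): meta
After 10 (previousSibling): input
After 11 (firstChild): form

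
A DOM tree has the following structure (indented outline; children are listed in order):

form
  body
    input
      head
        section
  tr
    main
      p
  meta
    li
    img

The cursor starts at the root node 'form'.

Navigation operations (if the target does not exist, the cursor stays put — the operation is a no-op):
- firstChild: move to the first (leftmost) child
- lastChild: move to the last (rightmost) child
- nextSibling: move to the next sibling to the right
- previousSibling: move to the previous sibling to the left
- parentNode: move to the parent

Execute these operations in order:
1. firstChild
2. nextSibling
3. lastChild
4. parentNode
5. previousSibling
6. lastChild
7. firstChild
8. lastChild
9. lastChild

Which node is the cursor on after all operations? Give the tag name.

Answer: section

Derivation:
After 1 (firstChild): body
After 2 (nextSibling): tr
After 3 (lastChild): main
After 4 (parentNode): tr
After 5 (previousSibling): body
After 6 (lastChild): input
After 7 (firstChild): head
After 8 (lastChild): section
After 9 (lastChild): section (no-op, stayed)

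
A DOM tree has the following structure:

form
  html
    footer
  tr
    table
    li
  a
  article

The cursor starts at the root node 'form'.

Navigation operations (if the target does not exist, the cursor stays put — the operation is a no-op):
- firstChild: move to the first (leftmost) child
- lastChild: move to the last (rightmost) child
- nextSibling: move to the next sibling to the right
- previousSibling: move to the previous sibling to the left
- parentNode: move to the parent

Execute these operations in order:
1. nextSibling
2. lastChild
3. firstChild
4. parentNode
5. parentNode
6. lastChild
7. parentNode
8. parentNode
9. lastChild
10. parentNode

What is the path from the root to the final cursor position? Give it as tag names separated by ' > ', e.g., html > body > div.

Answer: form

Derivation:
After 1 (nextSibling): form (no-op, stayed)
After 2 (lastChild): article
After 3 (firstChild): article (no-op, stayed)
After 4 (parentNode): form
After 5 (parentNode): form (no-op, stayed)
After 6 (lastChild): article
After 7 (parentNode): form
After 8 (parentNode): form (no-op, stayed)
After 9 (lastChild): article
After 10 (parentNode): form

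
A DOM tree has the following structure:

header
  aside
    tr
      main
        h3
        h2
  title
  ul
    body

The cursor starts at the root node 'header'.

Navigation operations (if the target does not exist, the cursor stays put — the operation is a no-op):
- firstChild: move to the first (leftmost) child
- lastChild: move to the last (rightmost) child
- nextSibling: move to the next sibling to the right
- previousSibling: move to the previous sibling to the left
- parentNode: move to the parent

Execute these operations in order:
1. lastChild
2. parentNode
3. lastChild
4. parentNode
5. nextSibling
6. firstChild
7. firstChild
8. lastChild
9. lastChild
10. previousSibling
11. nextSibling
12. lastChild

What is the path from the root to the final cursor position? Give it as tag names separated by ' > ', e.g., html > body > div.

After 1 (lastChild): ul
After 2 (parentNode): header
After 3 (lastChild): ul
After 4 (parentNode): header
After 5 (nextSibling): header (no-op, stayed)
After 6 (firstChild): aside
After 7 (firstChild): tr
After 8 (lastChild): main
After 9 (lastChild): h2
After 10 (previousSibling): h3
After 11 (nextSibling): h2
After 12 (lastChild): h2 (no-op, stayed)

Answer: header > aside > tr > main > h2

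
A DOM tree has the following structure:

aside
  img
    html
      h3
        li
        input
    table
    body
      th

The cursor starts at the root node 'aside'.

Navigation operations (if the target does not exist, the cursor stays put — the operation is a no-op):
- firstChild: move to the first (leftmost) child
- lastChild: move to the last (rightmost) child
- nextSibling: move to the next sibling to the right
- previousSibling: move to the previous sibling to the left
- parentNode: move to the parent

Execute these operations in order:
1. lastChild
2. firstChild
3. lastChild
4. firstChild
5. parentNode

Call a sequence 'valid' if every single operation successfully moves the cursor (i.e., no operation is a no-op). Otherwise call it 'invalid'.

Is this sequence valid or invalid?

After 1 (lastChild): img
After 2 (firstChild): html
After 3 (lastChild): h3
After 4 (firstChild): li
After 5 (parentNode): h3

Answer: valid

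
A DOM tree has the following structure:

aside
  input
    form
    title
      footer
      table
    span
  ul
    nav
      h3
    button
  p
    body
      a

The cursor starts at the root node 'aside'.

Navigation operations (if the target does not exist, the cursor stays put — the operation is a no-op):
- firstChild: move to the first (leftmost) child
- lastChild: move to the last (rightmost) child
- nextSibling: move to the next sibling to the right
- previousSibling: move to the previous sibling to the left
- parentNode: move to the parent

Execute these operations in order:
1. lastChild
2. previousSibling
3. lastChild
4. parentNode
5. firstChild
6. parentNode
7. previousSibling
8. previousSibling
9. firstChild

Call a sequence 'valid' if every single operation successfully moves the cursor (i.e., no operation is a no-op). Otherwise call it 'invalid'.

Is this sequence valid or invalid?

After 1 (lastChild): p
After 2 (previousSibling): ul
After 3 (lastChild): button
After 4 (parentNode): ul
After 5 (firstChild): nav
After 6 (parentNode): ul
After 7 (previousSibling): input
After 8 (previousSibling): input (no-op, stayed)
After 9 (firstChild): form

Answer: invalid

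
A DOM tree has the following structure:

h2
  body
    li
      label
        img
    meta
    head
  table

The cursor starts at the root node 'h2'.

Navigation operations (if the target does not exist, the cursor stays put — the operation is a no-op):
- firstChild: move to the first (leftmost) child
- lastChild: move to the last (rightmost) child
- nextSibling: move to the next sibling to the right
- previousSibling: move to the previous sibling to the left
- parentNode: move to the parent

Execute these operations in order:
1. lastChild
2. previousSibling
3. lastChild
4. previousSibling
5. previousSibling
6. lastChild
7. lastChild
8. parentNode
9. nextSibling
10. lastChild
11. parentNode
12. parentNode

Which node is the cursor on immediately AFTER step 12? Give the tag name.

After 1 (lastChild): table
After 2 (previousSibling): body
After 3 (lastChild): head
After 4 (previousSibling): meta
After 5 (previousSibling): li
After 6 (lastChild): label
After 7 (lastChild): img
After 8 (parentNode): label
After 9 (nextSibling): label (no-op, stayed)
After 10 (lastChild): img
After 11 (parentNode): label
After 12 (parentNode): li

Answer: li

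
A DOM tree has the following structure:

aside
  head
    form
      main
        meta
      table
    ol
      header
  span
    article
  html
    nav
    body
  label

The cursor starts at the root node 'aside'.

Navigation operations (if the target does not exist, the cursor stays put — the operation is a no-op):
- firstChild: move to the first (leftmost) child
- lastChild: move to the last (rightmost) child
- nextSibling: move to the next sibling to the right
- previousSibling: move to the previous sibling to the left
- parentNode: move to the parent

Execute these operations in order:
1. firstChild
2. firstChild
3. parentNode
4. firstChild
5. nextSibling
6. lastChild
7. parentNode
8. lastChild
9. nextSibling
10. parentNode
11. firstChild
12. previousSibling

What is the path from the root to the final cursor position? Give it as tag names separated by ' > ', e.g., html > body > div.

After 1 (firstChild): head
After 2 (firstChild): form
After 3 (parentNode): head
After 4 (firstChild): form
After 5 (nextSibling): ol
After 6 (lastChild): header
After 7 (parentNode): ol
After 8 (lastChild): header
After 9 (nextSibling): header (no-op, stayed)
After 10 (parentNode): ol
After 11 (firstChild): header
After 12 (previousSibling): header (no-op, stayed)

Answer: aside > head > ol > header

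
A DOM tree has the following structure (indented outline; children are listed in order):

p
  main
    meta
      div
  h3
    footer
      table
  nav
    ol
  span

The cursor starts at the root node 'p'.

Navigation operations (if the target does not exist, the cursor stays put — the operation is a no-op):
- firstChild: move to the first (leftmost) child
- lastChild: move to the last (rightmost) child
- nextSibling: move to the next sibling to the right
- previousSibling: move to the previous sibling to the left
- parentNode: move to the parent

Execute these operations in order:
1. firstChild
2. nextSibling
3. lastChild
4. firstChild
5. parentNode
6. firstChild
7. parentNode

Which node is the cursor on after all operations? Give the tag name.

After 1 (firstChild): main
After 2 (nextSibling): h3
After 3 (lastChild): footer
After 4 (firstChild): table
After 5 (parentNode): footer
After 6 (firstChild): table
After 7 (parentNode): footer

Answer: footer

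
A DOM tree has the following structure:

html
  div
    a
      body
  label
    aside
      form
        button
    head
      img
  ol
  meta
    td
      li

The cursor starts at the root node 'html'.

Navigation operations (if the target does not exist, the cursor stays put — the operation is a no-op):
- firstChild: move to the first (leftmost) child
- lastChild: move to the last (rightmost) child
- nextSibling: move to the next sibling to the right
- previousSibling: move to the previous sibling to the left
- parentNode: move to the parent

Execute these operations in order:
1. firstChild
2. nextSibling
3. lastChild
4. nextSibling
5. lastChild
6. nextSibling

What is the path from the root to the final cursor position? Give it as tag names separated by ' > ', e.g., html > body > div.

Answer: html > label > head > img

Derivation:
After 1 (firstChild): div
After 2 (nextSibling): label
After 3 (lastChild): head
After 4 (nextSibling): head (no-op, stayed)
After 5 (lastChild): img
After 6 (nextSibling): img (no-op, stayed)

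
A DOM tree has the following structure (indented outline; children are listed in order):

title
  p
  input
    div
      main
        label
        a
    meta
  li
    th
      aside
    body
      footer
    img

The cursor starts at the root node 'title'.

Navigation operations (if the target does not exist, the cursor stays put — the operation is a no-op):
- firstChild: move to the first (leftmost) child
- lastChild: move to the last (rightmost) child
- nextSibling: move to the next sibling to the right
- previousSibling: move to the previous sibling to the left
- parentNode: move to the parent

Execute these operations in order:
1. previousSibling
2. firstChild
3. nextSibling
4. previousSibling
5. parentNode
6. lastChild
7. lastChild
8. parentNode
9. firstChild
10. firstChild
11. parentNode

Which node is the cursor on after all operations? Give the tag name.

Answer: th

Derivation:
After 1 (previousSibling): title (no-op, stayed)
After 2 (firstChild): p
After 3 (nextSibling): input
After 4 (previousSibling): p
After 5 (parentNode): title
After 6 (lastChild): li
After 7 (lastChild): img
After 8 (parentNode): li
After 9 (firstChild): th
After 10 (firstChild): aside
After 11 (parentNode): th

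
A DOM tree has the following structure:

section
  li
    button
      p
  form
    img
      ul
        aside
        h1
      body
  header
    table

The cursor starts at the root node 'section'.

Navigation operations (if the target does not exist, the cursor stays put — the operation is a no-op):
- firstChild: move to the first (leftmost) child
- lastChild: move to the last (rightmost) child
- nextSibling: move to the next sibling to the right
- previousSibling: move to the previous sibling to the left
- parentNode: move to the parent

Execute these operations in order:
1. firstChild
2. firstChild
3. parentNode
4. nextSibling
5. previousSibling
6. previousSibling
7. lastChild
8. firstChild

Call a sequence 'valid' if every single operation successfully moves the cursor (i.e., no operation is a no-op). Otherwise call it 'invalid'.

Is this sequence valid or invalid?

After 1 (firstChild): li
After 2 (firstChild): button
After 3 (parentNode): li
After 4 (nextSibling): form
After 5 (previousSibling): li
After 6 (previousSibling): li (no-op, stayed)
After 7 (lastChild): button
After 8 (firstChild): p

Answer: invalid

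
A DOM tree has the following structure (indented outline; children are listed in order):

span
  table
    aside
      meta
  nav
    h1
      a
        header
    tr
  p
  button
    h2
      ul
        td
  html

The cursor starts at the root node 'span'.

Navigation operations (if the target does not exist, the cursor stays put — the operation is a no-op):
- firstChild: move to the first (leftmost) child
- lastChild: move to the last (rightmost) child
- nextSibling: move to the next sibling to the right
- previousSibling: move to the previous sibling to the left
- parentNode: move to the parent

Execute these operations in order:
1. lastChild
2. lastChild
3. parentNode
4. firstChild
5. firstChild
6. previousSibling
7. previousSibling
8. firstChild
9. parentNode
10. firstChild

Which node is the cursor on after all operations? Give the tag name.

Answer: meta

Derivation:
After 1 (lastChild): html
After 2 (lastChild): html (no-op, stayed)
After 3 (parentNode): span
After 4 (firstChild): table
After 5 (firstChild): aside
After 6 (previousSibling): aside (no-op, stayed)
After 7 (previousSibling): aside (no-op, stayed)
After 8 (firstChild): meta
After 9 (parentNode): aside
After 10 (firstChild): meta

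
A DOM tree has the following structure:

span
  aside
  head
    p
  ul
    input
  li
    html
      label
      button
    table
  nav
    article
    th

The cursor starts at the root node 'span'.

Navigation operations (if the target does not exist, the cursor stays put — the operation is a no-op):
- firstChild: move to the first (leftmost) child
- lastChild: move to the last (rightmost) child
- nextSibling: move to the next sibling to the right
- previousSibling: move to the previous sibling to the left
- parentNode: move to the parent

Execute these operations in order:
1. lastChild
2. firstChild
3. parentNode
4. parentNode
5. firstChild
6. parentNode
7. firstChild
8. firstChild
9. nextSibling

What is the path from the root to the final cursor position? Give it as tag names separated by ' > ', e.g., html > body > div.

After 1 (lastChild): nav
After 2 (firstChild): article
After 3 (parentNode): nav
After 4 (parentNode): span
After 5 (firstChild): aside
After 6 (parentNode): span
After 7 (firstChild): aside
After 8 (firstChild): aside (no-op, stayed)
After 9 (nextSibling): head

Answer: span > head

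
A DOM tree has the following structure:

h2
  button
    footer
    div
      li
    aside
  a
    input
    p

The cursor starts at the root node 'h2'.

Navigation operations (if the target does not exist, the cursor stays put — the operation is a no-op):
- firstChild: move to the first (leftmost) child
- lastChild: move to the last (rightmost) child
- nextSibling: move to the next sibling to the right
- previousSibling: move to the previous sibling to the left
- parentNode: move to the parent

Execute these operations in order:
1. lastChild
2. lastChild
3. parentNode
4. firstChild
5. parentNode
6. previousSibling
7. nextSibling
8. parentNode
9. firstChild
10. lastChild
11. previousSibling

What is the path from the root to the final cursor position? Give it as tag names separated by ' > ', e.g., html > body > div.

After 1 (lastChild): a
After 2 (lastChild): p
After 3 (parentNode): a
After 4 (firstChild): input
After 5 (parentNode): a
After 6 (previousSibling): button
After 7 (nextSibling): a
After 8 (parentNode): h2
After 9 (firstChild): button
After 10 (lastChild): aside
After 11 (previousSibling): div

Answer: h2 > button > div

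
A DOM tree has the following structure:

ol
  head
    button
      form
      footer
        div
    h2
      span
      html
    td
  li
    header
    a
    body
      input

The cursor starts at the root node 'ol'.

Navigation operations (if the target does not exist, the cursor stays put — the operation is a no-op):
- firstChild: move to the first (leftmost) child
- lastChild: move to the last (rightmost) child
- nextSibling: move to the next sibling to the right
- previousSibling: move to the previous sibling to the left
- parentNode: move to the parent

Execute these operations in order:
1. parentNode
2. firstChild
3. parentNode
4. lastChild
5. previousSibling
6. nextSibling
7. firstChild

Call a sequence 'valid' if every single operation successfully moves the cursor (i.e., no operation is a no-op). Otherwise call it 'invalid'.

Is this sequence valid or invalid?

Answer: invalid

Derivation:
After 1 (parentNode): ol (no-op, stayed)
After 2 (firstChild): head
After 3 (parentNode): ol
After 4 (lastChild): li
After 5 (previousSibling): head
After 6 (nextSibling): li
After 7 (firstChild): header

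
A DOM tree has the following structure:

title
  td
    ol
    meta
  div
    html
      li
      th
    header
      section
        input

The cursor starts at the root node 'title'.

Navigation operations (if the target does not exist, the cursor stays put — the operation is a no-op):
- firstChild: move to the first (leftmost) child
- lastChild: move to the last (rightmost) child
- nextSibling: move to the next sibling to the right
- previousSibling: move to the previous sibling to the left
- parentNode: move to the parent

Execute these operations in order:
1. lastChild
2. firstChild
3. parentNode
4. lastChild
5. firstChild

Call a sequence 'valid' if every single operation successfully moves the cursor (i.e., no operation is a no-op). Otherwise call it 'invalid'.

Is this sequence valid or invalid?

After 1 (lastChild): div
After 2 (firstChild): html
After 3 (parentNode): div
After 4 (lastChild): header
After 5 (firstChild): section

Answer: valid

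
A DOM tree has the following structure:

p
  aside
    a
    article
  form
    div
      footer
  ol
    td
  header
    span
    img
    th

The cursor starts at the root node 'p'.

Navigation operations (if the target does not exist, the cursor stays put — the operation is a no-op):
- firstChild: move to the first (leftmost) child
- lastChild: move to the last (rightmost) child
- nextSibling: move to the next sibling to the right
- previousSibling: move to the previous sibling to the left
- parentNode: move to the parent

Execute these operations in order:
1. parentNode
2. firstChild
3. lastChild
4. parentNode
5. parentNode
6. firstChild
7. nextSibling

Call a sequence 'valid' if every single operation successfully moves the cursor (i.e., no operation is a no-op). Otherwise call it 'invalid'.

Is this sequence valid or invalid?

Answer: invalid

Derivation:
After 1 (parentNode): p (no-op, stayed)
After 2 (firstChild): aside
After 3 (lastChild): article
After 4 (parentNode): aside
After 5 (parentNode): p
After 6 (firstChild): aside
After 7 (nextSibling): form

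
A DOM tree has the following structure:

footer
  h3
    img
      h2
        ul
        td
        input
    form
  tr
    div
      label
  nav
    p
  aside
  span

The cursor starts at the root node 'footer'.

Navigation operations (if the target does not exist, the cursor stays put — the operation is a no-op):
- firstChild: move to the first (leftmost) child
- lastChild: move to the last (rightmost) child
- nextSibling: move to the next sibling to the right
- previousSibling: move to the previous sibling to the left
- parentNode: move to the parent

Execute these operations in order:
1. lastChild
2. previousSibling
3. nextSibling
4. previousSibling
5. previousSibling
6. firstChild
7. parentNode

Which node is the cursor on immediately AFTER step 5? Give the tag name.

Answer: nav

Derivation:
After 1 (lastChild): span
After 2 (previousSibling): aside
After 3 (nextSibling): span
After 4 (previousSibling): aside
After 5 (previousSibling): nav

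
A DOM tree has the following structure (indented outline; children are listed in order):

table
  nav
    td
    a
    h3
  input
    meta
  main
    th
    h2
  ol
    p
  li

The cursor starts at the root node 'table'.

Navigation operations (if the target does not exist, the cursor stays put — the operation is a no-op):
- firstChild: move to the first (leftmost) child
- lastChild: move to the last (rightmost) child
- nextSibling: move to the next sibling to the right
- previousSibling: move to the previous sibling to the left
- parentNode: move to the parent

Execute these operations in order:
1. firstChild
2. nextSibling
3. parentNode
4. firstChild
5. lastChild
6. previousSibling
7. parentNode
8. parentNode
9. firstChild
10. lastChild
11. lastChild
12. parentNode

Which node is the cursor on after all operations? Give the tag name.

Answer: nav

Derivation:
After 1 (firstChild): nav
After 2 (nextSibling): input
After 3 (parentNode): table
After 4 (firstChild): nav
After 5 (lastChild): h3
After 6 (previousSibling): a
After 7 (parentNode): nav
After 8 (parentNode): table
After 9 (firstChild): nav
After 10 (lastChild): h3
After 11 (lastChild): h3 (no-op, stayed)
After 12 (parentNode): nav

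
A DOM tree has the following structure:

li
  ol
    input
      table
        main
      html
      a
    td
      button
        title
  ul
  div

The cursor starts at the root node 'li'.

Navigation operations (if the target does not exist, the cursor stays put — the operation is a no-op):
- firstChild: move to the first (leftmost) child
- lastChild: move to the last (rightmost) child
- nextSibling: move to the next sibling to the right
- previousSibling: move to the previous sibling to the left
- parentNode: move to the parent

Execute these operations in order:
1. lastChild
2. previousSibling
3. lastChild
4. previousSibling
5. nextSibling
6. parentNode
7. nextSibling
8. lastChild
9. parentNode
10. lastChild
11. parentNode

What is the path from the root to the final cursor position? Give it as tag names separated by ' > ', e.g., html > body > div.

After 1 (lastChild): div
After 2 (previousSibling): ul
After 3 (lastChild): ul (no-op, stayed)
After 4 (previousSibling): ol
After 5 (nextSibling): ul
After 6 (parentNode): li
After 7 (nextSibling): li (no-op, stayed)
After 8 (lastChild): div
After 9 (parentNode): li
After 10 (lastChild): div
After 11 (parentNode): li

Answer: li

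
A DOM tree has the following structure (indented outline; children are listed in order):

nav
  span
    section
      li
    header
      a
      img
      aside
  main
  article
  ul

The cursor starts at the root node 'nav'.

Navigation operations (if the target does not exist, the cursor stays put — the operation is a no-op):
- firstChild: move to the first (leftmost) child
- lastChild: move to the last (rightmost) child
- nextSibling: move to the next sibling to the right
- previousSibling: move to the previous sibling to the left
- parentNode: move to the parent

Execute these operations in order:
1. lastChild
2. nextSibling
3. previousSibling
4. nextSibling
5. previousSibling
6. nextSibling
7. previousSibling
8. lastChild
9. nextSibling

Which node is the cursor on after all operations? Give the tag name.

Answer: ul

Derivation:
After 1 (lastChild): ul
After 2 (nextSibling): ul (no-op, stayed)
After 3 (previousSibling): article
After 4 (nextSibling): ul
After 5 (previousSibling): article
After 6 (nextSibling): ul
After 7 (previousSibling): article
After 8 (lastChild): article (no-op, stayed)
After 9 (nextSibling): ul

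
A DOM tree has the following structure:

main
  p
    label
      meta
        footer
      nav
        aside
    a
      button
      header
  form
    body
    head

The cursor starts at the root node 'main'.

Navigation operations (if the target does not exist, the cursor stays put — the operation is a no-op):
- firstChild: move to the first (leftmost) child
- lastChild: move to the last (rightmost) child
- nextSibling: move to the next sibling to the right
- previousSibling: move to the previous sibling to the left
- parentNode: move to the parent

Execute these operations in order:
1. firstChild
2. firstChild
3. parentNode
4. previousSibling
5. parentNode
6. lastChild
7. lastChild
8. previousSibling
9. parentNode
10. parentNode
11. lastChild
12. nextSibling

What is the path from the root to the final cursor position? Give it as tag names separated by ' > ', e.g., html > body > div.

Answer: main > form

Derivation:
After 1 (firstChild): p
After 2 (firstChild): label
After 3 (parentNode): p
After 4 (previousSibling): p (no-op, stayed)
After 5 (parentNode): main
After 6 (lastChild): form
After 7 (lastChild): head
After 8 (previousSibling): body
After 9 (parentNode): form
After 10 (parentNode): main
After 11 (lastChild): form
After 12 (nextSibling): form (no-op, stayed)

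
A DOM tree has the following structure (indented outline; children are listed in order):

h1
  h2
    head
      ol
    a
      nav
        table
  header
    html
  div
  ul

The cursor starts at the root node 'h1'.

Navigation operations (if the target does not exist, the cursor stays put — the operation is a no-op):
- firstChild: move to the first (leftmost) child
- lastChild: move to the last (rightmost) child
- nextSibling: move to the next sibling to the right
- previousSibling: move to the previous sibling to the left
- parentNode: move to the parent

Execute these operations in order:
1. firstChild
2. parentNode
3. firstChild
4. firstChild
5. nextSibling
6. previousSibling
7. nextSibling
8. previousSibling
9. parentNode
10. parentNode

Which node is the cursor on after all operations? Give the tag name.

Answer: h1

Derivation:
After 1 (firstChild): h2
After 2 (parentNode): h1
After 3 (firstChild): h2
After 4 (firstChild): head
After 5 (nextSibling): a
After 6 (previousSibling): head
After 7 (nextSibling): a
After 8 (previousSibling): head
After 9 (parentNode): h2
After 10 (parentNode): h1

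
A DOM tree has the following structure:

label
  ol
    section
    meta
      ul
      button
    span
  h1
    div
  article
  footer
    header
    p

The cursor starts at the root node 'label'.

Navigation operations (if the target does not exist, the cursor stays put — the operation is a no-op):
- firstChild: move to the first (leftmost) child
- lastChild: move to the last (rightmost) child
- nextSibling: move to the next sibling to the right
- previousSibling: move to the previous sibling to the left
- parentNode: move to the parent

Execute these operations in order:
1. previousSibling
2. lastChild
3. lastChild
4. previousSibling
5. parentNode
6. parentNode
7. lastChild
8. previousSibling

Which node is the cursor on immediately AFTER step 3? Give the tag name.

After 1 (previousSibling): label (no-op, stayed)
After 2 (lastChild): footer
After 3 (lastChild): p

Answer: p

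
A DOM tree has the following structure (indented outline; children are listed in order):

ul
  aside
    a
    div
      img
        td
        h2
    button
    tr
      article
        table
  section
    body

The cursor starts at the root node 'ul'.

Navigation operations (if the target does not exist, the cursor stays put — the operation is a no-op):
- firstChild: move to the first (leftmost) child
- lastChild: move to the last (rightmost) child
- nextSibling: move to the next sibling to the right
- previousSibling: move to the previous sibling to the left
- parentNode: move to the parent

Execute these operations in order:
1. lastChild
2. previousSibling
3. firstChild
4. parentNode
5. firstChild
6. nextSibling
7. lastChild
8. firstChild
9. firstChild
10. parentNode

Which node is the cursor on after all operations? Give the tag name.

Answer: img

Derivation:
After 1 (lastChild): section
After 2 (previousSibling): aside
After 3 (firstChild): a
After 4 (parentNode): aside
After 5 (firstChild): a
After 6 (nextSibling): div
After 7 (lastChild): img
After 8 (firstChild): td
After 9 (firstChild): td (no-op, stayed)
After 10 (parentNode): img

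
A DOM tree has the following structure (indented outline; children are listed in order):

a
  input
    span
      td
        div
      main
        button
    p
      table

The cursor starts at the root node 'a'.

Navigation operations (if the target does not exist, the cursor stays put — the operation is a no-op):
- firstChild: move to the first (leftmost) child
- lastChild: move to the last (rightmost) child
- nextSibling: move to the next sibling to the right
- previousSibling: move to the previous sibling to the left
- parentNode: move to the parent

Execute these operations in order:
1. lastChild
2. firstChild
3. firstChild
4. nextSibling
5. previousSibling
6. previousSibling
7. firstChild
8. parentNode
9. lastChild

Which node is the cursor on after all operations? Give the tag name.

Answer: div

Derivation:
After 1 (lastChild): input
After 2 (firstChild): span
After 3 (firstChild): td
After 4 (nextSibling): main
After 5 (previousSibling): td
After 6 (previousSibling): td (no-op, stayed)
After 7 (firstChild): div
After 8 (parentNode): td
After 9 (lastChild): div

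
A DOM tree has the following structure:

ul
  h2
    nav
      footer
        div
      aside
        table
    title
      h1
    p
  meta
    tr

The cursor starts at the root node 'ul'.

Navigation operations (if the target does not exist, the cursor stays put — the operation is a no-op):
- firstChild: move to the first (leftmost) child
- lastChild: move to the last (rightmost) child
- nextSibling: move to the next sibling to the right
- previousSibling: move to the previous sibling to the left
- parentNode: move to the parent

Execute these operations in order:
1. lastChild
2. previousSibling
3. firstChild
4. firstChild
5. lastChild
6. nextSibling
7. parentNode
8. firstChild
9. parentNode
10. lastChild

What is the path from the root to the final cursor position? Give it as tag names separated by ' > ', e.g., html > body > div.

After 1 (lastChild): meta
After 2 (previousSibling): h2
After 3 (firstChild): nav
After 4 (firstChild): footer
After 5 (lastChild): div
After 6 (nextSibling): div (no-op, stayed)
After 7 (parentNode): footer
After 8 (firstChild): div
After 9 (parentNode): footer
After 10 (lastChild): div

Answer: ul > h2 > nav > footer > div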